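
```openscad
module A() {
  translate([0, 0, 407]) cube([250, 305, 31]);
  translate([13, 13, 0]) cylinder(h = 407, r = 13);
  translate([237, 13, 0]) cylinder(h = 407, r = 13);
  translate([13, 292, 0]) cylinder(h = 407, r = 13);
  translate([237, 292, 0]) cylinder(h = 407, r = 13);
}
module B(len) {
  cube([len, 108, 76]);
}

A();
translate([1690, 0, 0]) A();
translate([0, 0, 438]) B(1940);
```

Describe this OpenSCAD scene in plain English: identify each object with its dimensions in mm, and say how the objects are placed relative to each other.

A is a four-legged stool. The seat is 250×305 mm, 31 mm thick, top at z = 438 mm. It stands on four round legs, each 26 mm in diameter, from z = 0 to the seat underside, each leg's axis is inset half a diameter from the nearest pair of seat edges (so the leg's bounding box is flush with the corner).

B is a rectangular beam 1940 mm long (x), 108 mm deep (y), 76 mm thick (z).

The beam spans the tops of two stools placed 1440 mm apart, resting at z = 438 mm.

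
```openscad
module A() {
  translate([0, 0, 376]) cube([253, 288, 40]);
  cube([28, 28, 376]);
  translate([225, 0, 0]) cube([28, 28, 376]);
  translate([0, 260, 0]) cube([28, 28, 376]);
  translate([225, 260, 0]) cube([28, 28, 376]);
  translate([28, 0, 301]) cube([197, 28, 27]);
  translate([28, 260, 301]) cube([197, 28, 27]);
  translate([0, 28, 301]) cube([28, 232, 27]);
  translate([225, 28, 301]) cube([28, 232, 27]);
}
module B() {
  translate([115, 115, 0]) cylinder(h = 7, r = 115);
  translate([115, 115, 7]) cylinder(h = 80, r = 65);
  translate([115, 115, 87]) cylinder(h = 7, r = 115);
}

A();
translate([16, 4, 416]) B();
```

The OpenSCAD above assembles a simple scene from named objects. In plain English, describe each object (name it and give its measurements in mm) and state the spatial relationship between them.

A is a four-legged stool. The seat is a 253×288×40 mm slab whose top surface is at z = 416 mm; four square legs, each 28×28 mm in cross-section, run from the floor (z = 0) to the underside of the seat, each flush with a corner of the seat. Four stretchers, 28 mm wide and 27 mm tall, connect adjacent legs with their undersides at z = 301 mm, each running between the inner faces of the legs it joins and aligned with the legs' outer faces on the other axis.

B is a spool: two coaxial disc flanges of radius 115 mm and thickness 7 mm, joined by a core cylinder of radius 65 mm and height 80 mm. The lower flange rests on z = 0 and the three cylinders share a vertical axis.

The spool is on top of the stool.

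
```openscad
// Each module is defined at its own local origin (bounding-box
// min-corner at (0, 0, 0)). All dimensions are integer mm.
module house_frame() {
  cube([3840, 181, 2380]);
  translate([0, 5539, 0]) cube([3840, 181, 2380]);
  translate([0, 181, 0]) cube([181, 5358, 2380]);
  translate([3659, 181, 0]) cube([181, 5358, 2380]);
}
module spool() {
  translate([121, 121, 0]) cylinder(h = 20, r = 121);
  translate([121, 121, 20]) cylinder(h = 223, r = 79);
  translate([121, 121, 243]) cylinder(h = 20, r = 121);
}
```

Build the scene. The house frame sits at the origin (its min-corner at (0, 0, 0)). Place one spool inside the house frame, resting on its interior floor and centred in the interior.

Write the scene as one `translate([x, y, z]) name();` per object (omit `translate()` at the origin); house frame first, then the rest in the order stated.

house_frame();
translate([1799, 2739, 0]) spool();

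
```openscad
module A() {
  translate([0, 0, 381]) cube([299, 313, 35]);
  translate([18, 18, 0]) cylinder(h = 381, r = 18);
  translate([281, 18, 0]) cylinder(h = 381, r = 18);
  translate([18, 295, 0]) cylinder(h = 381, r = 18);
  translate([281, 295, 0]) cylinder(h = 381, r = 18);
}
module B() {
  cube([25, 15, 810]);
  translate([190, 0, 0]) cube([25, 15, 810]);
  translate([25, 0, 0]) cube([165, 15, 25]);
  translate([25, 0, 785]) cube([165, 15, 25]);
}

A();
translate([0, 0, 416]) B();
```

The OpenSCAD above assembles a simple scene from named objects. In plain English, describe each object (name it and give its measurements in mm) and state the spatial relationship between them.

A is a four-legged stool. The seat is 299×313 mm, 35 mm thick, top at z = 416 mm. It stands on four round legs, each 36 mm in diameter, from z = 0 to the seat underside, each leg's axis is inset half a diameter from the nearest pair of seat edges (so the leg's bounding box is flush with the corner).

B is a picture frame with a 165×760 mm rectangular opening (x by z) and a uniform 25 mm border on every side. Frame depth is 15 mm along y. It is built from two vertical stiles running the full outside height and two horizontal rails spanning the gap between the stiles.

The picture frame is on top of the stool.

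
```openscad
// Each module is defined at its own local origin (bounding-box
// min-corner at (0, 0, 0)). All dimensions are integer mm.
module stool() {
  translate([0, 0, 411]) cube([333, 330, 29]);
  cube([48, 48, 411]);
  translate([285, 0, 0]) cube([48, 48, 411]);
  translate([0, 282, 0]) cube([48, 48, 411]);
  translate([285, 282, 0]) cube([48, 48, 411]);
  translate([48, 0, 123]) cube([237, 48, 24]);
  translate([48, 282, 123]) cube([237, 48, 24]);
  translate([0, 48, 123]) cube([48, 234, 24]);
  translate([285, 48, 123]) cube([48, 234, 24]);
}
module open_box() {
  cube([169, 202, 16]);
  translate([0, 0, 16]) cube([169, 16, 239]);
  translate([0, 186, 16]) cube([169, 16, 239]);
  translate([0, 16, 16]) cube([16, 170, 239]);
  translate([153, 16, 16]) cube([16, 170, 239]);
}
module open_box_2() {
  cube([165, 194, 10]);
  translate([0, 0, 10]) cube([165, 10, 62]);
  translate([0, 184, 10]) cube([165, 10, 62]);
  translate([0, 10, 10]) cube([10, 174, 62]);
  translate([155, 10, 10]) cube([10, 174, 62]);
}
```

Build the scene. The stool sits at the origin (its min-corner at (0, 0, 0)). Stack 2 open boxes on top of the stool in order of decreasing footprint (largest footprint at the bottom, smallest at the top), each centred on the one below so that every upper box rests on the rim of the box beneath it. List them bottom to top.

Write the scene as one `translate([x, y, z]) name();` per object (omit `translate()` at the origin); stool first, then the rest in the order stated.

stool();
translate([82, 64, 440]) open_box();
translate([84, 68, 695]) open_box_2();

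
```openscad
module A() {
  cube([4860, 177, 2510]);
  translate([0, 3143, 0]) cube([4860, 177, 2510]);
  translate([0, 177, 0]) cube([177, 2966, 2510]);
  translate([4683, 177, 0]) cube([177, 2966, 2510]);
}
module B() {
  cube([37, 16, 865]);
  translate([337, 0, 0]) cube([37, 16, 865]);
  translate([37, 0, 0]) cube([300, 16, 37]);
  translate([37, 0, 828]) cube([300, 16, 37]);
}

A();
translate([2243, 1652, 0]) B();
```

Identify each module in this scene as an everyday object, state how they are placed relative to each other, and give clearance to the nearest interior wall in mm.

Clearances: x = 2066, y = 1475; minimum 1475 mm.

A is a house frame. B is a picture frame. The picture frame sits inside the house frame, centred. The clearance to the nearest interior wall is 1475 mm.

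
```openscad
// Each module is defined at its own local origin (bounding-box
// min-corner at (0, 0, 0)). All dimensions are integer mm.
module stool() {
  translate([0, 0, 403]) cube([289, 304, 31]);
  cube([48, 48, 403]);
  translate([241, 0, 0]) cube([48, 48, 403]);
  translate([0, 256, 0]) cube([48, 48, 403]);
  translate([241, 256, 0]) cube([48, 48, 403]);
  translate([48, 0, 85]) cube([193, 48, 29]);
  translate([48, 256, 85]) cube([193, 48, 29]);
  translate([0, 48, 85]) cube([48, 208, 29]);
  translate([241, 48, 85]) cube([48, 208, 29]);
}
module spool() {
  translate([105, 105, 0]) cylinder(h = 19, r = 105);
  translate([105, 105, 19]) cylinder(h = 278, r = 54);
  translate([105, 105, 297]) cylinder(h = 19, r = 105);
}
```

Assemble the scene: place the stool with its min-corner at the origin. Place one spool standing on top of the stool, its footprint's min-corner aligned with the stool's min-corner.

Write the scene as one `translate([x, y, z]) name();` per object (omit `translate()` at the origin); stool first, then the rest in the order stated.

stool();
translate([0, 0, 434]) spool();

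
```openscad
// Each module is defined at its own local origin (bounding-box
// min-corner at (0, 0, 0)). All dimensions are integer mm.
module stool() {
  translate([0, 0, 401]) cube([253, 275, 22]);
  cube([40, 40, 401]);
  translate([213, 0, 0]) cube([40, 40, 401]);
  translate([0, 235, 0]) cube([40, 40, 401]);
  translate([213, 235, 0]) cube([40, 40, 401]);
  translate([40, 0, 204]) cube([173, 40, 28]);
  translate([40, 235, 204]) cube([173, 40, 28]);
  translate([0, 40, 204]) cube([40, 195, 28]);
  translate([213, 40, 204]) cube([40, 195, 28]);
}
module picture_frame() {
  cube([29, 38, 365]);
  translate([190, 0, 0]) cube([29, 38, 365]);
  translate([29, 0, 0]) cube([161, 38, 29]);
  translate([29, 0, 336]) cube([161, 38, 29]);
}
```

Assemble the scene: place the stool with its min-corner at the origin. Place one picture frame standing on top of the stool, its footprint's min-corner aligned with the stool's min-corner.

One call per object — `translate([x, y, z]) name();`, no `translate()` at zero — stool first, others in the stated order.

stool();
translate([0, 0, 423]) picture_frame();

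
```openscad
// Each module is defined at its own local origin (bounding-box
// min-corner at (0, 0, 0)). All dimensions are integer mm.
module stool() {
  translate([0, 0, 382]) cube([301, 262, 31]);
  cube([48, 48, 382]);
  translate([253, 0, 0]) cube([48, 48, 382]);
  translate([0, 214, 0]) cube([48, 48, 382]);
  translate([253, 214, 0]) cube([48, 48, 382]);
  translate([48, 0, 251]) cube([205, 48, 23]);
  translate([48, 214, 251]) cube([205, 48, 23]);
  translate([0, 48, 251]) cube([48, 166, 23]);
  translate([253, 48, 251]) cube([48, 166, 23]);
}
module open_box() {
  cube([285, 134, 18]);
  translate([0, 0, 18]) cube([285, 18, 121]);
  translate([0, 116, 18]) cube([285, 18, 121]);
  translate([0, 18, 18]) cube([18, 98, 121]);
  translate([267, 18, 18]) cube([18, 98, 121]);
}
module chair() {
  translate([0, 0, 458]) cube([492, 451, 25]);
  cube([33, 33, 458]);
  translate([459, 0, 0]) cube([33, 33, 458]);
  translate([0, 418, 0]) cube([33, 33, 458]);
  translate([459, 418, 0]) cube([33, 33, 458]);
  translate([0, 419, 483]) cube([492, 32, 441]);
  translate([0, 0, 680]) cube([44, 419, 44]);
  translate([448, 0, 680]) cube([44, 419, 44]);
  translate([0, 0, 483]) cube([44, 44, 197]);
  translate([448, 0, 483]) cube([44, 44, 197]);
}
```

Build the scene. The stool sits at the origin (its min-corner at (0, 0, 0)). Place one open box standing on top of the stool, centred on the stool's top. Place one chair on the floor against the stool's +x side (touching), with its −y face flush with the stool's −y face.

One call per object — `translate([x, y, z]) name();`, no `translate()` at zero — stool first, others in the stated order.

stool();
translate([8, 64, 413]) open_box();
translate([301, 0, 0]) chair();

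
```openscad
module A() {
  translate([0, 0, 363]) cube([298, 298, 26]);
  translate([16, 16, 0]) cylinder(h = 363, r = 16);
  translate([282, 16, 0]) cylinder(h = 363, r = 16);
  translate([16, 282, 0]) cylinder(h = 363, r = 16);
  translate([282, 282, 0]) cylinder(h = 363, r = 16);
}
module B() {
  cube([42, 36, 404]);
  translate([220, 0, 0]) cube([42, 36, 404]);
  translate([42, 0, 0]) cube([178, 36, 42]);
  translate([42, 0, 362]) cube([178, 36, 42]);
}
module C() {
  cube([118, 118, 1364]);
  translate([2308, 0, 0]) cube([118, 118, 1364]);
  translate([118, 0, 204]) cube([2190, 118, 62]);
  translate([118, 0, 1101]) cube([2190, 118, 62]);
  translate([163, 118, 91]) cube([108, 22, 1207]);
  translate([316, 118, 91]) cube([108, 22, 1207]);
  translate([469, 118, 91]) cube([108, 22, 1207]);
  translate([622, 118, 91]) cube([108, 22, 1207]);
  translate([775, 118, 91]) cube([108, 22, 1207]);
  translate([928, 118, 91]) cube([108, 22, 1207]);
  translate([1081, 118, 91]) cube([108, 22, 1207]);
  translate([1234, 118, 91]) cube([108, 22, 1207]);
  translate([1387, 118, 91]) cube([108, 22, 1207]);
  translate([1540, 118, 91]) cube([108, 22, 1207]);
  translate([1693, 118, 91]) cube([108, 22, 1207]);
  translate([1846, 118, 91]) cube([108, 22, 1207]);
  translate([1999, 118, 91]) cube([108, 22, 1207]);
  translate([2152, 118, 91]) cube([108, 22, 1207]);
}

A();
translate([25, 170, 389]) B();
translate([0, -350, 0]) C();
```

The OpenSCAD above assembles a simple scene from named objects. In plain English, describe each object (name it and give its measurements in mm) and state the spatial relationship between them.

A is a four-legged stool. The seat is 298×298 mm, 26 mm thick, top at z = 389 mm. It stands on four round legs, each 32 mm in diameter, from z = 0 to the seat underside, each leg's axis is inset half a diameter from the nearest pair of seat edges (so the leg's bounding box is flush with the corner).

B is a rectangular picture frame lying in the x–z plane (depth along y). The opening is 178 mm wide (x) by 320 mm tall (z), surrounded by a border 42 mm wide on all four sides. The frame is 36 mm deep and is made of two full-height vertical stiles with two horizontal rails fitted between them.

C is a fence section. Two 118×118 mm posts, 1364 mm tall, stand on the floor with a clear span of 2190 mm between their inner faces. Two horizontal rails of 118×62 mm section span the gap between the posts with their undersides at z = 204 mm and z = 1101 mm, flush with the posts' −y face. 14 pickets, each 108 mm wide, 22 mm thick and 1207 mm tall, are fixed to the +y face of the rails with their bottoms at z = 91 mm, evenly spaced across the span with equal gaps (rounded down to the nearest mm) at the −x end and between each pair — any rounding remainder accumulates at the +x end.

The picture frame is on top of the stool. The fence section is on the floor beside the stool on its −y side.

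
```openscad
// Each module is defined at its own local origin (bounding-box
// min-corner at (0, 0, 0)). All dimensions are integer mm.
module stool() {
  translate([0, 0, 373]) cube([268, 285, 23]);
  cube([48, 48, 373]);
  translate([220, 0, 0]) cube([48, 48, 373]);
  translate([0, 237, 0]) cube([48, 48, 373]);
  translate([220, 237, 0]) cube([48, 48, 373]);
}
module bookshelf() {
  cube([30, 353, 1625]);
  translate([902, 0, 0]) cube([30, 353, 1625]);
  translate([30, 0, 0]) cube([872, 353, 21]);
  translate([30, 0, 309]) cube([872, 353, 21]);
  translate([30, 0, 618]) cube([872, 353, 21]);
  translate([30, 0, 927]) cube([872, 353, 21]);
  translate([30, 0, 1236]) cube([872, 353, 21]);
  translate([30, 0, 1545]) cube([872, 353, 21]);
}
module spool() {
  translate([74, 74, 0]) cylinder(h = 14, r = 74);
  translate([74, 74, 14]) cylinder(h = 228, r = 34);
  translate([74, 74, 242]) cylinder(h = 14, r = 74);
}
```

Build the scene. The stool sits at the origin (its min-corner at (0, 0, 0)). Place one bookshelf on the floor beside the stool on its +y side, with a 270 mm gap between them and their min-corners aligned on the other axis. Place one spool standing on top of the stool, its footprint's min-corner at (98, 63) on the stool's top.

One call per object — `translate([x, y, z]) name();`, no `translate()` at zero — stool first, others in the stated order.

stool();
translate([0, 555, 0]) bookshelf();
translate([98, 63, 396]) spool();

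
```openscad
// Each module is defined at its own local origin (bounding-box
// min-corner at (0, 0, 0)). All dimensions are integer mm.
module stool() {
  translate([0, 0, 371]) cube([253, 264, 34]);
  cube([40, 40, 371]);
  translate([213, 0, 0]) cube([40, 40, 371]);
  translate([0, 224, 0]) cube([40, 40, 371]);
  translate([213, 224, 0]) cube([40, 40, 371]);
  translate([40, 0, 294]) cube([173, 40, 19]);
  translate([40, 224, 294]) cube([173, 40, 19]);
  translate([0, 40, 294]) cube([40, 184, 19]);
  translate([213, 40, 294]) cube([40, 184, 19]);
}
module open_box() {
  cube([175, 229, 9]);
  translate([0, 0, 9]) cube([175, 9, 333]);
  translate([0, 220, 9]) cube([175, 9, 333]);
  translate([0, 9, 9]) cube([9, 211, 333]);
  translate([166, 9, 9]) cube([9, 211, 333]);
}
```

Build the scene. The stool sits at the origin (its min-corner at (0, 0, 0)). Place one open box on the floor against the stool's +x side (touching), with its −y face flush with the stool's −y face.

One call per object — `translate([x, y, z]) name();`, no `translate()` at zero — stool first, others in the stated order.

stool();
translate([253, 0, 0]) open_box();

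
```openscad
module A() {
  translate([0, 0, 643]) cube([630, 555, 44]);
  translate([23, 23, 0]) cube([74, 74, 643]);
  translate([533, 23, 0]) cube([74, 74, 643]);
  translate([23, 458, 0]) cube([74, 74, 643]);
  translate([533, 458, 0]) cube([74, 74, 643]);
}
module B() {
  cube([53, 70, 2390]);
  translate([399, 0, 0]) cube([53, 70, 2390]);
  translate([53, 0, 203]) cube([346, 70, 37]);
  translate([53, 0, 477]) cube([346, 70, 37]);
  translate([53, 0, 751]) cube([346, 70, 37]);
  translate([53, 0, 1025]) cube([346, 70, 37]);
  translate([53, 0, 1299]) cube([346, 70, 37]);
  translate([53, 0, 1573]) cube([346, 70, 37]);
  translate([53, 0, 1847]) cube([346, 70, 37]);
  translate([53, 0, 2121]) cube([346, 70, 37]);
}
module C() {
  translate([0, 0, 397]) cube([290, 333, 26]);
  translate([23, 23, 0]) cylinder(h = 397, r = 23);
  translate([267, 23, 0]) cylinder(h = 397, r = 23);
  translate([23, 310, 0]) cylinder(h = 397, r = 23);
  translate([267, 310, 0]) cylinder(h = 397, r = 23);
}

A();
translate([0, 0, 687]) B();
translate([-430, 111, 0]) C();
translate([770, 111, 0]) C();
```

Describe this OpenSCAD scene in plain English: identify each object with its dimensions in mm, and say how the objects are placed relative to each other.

A is a rectangular dining table. The top is 630×555×44 mm with its upper surface at z = 687 mm. It stands on four 74×74 mm square legs, each inset 23 mm from the nearest pair of top edges, running from the floor to the underside of the top.

B is a wooden ladder with two side rails of 53×70 mm section and 2390 mm height, set 452 mm apart overall. Between them run 8 rectangular rungs (70 mm deep, 37 mm thick), front faces flush with the rails' −y face. The bottom of the first rung is 203 mm above the floor and each subsequent rung is 274 mm higher than the one below.

C is a simple wooden stool: a rectangular seat 290 mm (x) by 333 mm (y), 26 mm thick, top face at z = 423 mm, on four round legs, each 46 mm in diameter. The legs rest on z = 0, each leg's axis is inset half a diameter from the nearest pair of seat edges (so the leg's bounding box is flush with the corner).

The ladder is on top of the table. Two stools sit around the table at the −x, +x sides.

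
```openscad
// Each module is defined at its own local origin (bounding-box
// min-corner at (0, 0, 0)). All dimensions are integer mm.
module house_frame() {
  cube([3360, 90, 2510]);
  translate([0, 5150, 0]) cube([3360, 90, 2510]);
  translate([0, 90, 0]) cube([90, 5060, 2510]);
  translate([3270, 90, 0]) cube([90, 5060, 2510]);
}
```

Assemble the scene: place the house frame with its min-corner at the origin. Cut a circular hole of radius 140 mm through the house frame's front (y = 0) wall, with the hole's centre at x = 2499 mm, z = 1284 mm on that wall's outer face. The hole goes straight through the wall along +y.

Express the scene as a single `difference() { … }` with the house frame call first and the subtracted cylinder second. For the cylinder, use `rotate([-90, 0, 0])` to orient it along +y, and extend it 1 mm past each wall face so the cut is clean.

difference() {
  house_frame();
  translate([2499, -1, 1284]) rotate([-90, 0, 0]) cylinder(h = 92, r = 140);
}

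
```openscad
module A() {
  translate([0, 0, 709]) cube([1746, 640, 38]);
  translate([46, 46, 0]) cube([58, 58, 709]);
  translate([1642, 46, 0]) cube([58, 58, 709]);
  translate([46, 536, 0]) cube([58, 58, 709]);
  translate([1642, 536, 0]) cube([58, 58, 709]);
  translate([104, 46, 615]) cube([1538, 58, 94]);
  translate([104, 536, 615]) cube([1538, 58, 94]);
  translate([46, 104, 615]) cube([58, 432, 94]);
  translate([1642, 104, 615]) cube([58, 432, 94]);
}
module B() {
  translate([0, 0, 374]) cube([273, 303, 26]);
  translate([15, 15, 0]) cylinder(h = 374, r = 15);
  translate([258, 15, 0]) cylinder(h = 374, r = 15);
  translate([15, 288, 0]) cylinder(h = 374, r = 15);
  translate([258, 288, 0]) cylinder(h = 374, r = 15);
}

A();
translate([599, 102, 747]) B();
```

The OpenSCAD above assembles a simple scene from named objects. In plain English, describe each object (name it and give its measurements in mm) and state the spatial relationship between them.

A is a table: top 1746 mm (x) × 640 mm (y), 38 mm thick, upper face at z = 747 mm, on four 58×58 mm square legs, each inset 46 mm from the nearest pair of top edges, running from z = 0 to the bottom of the top. Four apron rails, 58 mm thick and 94 mm tall, run between adjacent legs with their top edges flush with the underside of the top and their outer faces flush with the legs' outer faces.

B is a four-legged stool. The seat is 273×303 mm, 26 mm thick, top at z = 400 mm. It stands on four round legs, each 30 mm in diameter, from z = 0 to the seat underside, each leg's axis is inset half a diameter from the nearest pair of seat edges (so the leg's bounding box is flush with the corner).

The stool is on top of the table.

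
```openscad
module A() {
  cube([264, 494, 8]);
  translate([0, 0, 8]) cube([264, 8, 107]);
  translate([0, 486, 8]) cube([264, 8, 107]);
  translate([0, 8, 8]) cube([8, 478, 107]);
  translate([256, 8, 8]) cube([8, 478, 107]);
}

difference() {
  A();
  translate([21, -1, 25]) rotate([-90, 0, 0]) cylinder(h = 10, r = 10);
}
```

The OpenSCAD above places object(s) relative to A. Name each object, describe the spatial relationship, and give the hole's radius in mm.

A is an open box. The open box has a circular hole through its front wall. The hole's radius is 10 mm.

The subtracted cylinder has r = 10 mm.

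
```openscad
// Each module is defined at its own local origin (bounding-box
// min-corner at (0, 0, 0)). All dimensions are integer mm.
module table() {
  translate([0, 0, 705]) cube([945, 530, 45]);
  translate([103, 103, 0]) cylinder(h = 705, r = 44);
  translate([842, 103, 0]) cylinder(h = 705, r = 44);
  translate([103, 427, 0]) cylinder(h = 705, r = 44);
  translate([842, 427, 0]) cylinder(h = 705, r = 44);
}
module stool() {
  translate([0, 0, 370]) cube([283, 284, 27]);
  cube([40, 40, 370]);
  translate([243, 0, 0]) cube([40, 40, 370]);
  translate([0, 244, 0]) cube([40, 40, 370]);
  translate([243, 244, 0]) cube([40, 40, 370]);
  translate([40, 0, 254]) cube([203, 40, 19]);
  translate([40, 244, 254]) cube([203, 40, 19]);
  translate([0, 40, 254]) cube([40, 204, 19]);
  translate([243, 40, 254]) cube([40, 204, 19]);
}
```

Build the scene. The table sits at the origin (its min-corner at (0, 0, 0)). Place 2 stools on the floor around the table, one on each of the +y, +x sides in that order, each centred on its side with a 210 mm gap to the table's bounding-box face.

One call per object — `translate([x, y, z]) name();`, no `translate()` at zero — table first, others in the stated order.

table();
translate([331, 740, 0]) stool();
translate([1155, 123, 0]) stool();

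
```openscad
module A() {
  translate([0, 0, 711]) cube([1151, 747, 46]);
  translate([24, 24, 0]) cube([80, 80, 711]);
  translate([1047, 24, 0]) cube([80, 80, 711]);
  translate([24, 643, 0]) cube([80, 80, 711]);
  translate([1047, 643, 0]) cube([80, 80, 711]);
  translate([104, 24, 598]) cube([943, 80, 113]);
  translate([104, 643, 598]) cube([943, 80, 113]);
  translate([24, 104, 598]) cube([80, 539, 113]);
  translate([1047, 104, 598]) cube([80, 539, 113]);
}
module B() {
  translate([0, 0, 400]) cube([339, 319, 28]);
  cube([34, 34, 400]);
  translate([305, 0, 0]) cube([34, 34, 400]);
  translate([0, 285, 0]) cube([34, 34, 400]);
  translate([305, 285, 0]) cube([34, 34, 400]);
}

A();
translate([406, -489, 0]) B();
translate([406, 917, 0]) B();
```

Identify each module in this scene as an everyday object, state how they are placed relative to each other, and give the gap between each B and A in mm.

A is a table. B is a stool. Two stools sit around the table at the −y, +y sides. The gap between each stool and the table is 170 mm.

Each stool's nearest face is 170 mm from the table's bounding box.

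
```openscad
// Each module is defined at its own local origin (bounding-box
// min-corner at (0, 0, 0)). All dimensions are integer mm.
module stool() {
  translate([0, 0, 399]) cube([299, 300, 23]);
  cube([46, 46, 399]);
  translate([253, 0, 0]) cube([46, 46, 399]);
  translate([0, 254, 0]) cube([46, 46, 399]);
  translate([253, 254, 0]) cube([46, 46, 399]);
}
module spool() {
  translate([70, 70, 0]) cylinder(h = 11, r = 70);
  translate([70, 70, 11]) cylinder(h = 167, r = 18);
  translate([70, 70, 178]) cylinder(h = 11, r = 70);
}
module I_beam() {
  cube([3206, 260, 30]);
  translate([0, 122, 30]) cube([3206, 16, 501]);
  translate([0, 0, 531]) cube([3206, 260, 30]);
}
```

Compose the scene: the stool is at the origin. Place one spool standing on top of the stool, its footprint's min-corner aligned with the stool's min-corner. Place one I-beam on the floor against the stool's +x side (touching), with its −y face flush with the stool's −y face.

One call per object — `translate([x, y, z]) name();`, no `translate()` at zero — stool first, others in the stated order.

stool();
translate([0, 0, 422]) spool();
translate([299, 0, 0]) I_beam();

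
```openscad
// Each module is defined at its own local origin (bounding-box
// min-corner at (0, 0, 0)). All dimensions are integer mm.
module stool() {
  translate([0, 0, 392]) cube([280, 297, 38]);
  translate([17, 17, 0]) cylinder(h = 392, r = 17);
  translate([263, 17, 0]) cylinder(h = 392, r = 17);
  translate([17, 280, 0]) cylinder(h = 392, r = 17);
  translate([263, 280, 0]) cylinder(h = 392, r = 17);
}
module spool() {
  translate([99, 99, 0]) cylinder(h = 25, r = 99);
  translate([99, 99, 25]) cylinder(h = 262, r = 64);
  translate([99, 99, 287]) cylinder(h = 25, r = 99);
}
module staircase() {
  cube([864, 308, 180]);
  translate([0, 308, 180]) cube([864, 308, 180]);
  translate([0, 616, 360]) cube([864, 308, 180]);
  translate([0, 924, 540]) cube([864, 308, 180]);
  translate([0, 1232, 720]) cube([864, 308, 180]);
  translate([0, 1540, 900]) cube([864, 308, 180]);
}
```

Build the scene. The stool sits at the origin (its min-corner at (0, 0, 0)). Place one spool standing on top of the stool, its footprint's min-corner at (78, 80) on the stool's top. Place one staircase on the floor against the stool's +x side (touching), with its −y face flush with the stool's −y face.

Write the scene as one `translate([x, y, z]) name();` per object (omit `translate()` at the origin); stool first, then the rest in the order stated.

stool();
translate([78, 80, 430]) spool();
translate([280, 0, 0]) staircase();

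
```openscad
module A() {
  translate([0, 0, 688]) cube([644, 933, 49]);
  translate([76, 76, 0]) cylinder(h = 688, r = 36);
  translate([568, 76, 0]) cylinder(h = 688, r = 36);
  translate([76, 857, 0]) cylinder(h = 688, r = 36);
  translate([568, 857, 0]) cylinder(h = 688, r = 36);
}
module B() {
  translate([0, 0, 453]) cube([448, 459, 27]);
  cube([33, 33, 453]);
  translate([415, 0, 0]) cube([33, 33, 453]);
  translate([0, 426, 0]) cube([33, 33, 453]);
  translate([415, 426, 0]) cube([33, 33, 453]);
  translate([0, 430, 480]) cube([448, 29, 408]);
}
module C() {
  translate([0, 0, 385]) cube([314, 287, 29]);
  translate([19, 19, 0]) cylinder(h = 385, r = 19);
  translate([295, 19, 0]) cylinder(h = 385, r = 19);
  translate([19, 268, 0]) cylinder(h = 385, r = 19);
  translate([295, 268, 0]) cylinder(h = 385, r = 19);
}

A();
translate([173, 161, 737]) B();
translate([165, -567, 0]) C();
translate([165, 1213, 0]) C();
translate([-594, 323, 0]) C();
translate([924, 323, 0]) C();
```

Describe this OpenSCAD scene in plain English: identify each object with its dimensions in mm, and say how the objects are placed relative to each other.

A is a rectangular dining table. The top is 644×933×49 mm with its upper surface at z = 737 mm. It stands on four round legs of 72 mm diameter, each leg's bounding box inset 40 mm from the nearest pair of top edges, running from the floor to the underside of the top.

B is a chair: 448×459 mm seat, 27 mm thick, top at z = 480 mm, on four 33 mm square corner legs flush with the seat edges. A 29 mm thick backrest slab spans the full seat width, extending 408 mm above the seat top, its back face flush with the seat's +y edge.

C is a simple wooden stool: a rectangular seat 314 mm (x) by 287 mm (y), 29 mm thick, top face at z = 414 mm, on four round legs, each 38 mm in diameter. The legs rest on z = 0, each leg's axis is inset half a diameter from the nearest pair of seat edges (so the leg's bounding box is flush with the corner).

The chair is on top of the table. Four stools sit around the table at the −y, +y, −x, +x sides.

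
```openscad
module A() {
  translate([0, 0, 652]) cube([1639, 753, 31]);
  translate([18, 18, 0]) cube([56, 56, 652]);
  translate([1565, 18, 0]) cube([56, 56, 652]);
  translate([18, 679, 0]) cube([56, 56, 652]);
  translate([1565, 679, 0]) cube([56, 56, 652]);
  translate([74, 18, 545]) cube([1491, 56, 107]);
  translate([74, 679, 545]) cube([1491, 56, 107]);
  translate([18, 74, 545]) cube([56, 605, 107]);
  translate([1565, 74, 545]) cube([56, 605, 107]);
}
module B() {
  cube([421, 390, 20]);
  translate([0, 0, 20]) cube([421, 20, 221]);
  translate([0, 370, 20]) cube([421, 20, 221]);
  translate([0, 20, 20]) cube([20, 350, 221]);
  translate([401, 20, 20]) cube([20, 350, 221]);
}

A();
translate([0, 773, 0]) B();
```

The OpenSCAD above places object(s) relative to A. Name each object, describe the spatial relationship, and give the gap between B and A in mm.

A is a table. B is an open box. The open box is on the floor beside the table on its +y side. The gap between the open box and the table is 20 mm.

The open box's nearest face is 20 mm from the table's +y face.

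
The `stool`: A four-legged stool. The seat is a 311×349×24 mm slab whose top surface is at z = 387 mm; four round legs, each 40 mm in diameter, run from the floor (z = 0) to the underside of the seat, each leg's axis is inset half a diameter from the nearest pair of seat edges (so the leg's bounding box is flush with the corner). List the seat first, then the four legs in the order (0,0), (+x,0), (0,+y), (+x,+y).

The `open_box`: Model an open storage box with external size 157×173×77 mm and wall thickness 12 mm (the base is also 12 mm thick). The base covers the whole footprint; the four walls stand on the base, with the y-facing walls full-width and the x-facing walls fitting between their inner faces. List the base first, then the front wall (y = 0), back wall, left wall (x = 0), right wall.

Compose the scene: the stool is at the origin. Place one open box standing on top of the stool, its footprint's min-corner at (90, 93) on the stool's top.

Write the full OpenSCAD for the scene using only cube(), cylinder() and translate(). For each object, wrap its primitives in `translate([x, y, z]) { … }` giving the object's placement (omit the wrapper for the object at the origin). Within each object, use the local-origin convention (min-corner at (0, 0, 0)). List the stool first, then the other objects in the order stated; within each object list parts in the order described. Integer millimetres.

translate([0, 0, 363]) cube([311, 349, 24]);
translate([20, 20, 0]) cylinder(h = 363, r = 20);
translate([291, 20, 0]) cylinder(h = 363, r = 20);
translate([20, 329, 0]) cylinder(h = 363, r = 20);
translate([291, 329, 0]) cylinder(h = 363, r = 20);
translate([90, 93, 387]) {
  cube([157, 173, 12]);
  translate([0, 0, 12]) cube([157, 12, 65]);
  translate([0, 161, 12]) cube([157, 12, 65]);
  translate([0, 12, 12]) cube([12, 149, 65]);
  translate([145, 12, 12]) cube([12, 149, 65]);
}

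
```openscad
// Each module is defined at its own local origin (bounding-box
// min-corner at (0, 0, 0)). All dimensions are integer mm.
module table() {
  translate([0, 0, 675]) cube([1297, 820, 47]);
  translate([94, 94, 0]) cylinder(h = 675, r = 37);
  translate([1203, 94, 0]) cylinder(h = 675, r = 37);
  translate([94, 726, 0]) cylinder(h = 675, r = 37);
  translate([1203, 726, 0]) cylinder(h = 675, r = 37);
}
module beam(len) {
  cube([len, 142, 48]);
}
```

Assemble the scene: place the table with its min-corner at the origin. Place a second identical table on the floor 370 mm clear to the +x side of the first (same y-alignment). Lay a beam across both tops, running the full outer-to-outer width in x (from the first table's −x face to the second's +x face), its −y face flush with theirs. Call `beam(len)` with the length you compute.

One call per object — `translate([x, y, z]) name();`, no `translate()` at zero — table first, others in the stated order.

table();
translate([1667, 0, 0]) table();
translate([0, 0, 722]) beam(2964);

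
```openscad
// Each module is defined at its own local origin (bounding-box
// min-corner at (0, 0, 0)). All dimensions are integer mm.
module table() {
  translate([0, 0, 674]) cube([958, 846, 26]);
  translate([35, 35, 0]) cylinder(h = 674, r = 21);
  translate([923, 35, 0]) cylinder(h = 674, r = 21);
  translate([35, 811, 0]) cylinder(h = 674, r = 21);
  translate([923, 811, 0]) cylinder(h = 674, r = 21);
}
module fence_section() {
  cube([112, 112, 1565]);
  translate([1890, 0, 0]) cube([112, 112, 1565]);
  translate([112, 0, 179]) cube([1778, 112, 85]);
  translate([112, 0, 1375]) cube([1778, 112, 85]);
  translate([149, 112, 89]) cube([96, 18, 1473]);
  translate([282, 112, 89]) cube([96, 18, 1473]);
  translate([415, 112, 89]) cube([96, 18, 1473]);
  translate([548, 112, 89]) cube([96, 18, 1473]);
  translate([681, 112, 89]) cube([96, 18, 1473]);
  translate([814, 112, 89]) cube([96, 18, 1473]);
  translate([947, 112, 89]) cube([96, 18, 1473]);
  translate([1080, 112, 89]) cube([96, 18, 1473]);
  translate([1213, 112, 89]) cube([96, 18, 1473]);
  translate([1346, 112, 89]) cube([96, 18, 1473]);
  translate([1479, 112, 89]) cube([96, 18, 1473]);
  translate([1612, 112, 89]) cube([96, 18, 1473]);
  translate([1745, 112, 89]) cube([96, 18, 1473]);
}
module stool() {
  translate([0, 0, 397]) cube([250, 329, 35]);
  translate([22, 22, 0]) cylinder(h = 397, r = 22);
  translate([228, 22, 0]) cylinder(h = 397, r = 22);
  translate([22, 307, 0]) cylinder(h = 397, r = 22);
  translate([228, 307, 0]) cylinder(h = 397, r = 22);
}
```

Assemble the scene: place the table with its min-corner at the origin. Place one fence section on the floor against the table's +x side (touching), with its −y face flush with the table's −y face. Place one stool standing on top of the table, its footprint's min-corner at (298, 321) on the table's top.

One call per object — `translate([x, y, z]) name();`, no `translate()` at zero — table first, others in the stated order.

table();
translate([958, 0, 0]) fence_section();
translate([298, 321, 700]) stool();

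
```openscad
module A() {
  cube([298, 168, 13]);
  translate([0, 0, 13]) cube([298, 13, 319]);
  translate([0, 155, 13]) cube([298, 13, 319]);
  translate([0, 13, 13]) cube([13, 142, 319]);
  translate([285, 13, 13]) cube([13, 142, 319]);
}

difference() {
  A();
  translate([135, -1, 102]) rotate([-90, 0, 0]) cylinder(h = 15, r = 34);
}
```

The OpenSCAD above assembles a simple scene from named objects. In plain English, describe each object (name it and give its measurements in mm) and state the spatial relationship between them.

A is an open-topped rectangular box: outside dimensions 298×168×332 mm, with a uniform wall and base thickness of 13 mm. The base is a full 298×168 slab on the floor; four walls sit on top of the base. The front and back walls (the −y and +y sides) span the full width; the two side walls fit between them.

The open box has a circular hole of radius 34 mm through its front wall, centred at (x = 135, z = 102).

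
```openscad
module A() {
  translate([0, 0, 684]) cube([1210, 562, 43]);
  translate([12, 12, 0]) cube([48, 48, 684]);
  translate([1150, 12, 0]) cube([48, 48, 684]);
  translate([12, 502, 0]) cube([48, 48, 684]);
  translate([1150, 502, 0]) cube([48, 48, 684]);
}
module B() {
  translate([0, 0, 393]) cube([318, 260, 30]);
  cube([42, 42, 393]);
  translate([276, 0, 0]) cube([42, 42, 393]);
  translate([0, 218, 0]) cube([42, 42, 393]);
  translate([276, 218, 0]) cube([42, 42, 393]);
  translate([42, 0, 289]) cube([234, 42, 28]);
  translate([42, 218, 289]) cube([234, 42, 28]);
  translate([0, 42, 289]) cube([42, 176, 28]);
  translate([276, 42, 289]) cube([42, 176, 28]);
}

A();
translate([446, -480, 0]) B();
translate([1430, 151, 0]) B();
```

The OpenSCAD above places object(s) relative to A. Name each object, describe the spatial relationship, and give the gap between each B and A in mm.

Each stool's nearest face is 220 mm from the table's bounding box.

A is a table. B is a stool. Two stools sit around the table at the −y, +x sides. The gap between each stool and the table is 220 mm.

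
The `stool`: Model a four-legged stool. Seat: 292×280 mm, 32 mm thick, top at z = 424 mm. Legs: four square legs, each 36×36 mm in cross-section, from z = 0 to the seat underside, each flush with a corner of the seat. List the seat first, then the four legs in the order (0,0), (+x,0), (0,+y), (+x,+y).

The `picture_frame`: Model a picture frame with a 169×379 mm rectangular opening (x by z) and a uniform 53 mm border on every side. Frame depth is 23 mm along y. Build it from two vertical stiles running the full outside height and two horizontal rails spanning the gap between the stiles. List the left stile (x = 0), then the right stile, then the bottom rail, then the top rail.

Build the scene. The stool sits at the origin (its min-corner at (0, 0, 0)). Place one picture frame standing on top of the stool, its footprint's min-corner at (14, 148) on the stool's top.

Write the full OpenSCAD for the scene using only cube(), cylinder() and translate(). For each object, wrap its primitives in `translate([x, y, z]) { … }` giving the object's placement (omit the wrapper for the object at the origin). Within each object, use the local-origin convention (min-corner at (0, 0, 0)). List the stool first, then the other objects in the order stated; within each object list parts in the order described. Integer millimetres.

translate([0, 0, 392]) cube([292, 280, 32]);
cube([36, 36, 392]);
translate([256, 0, 0]) cube([36, 36, 392]);
translate([0, 244, 0]) cube([36, 36, 392]);
translate([256, 244, 0]) cube([36, 36, 392]);
translate([14, 148, 424]) {
  cube([53, 23, 485]);
  translate([222, 0, 0]) cube([53, 23, 485]);
  translate([53, 0, 0]) cube([169, 23, 53]);
  translate([53, 0, 432]) cube([169, 23, 53]);
}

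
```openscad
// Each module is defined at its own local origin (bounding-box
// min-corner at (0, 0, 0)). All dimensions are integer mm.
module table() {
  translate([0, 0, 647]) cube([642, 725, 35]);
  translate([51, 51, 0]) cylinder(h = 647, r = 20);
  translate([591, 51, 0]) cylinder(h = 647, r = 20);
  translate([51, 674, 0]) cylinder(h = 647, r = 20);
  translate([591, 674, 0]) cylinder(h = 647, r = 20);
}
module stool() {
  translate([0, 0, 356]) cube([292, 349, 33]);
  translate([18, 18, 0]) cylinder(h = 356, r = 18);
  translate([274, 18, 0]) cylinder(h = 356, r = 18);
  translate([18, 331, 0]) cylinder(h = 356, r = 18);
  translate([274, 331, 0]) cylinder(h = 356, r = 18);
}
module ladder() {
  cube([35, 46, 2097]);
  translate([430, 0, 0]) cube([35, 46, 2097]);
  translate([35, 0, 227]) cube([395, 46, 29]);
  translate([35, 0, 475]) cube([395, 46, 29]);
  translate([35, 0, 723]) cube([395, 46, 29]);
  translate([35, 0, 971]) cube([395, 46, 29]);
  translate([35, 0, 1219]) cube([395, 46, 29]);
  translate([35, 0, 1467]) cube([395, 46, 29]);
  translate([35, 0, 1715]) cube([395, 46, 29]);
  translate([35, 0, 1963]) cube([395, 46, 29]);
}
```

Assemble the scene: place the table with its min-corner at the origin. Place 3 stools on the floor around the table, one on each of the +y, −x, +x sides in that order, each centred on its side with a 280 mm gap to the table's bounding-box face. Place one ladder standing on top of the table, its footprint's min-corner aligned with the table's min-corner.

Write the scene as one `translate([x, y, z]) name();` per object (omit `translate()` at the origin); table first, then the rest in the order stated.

table();
translate([175, 1005, 0]) stool();
translate([-572, 188, 0]) stool();
translate([922, 188, 0]) stool();
translate([0, 0, 682]) ladder();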